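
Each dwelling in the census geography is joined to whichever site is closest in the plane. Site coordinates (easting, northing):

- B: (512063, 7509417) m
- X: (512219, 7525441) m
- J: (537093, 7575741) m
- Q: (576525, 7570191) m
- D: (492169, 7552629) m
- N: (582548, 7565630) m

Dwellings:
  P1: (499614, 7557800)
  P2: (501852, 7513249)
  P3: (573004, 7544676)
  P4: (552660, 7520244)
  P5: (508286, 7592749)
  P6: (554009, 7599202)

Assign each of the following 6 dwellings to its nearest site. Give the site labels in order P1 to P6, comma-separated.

P1 → D (d²=82167266.00)
P2 → B (d²=118948745.00)
P3 → N (d²=530158052.00)
P4 → X (d²=1662483290.00)
P5 → J (d²=1119115313.00)
P6 → J (d²=836569577.00)

D, B, N, X, J, J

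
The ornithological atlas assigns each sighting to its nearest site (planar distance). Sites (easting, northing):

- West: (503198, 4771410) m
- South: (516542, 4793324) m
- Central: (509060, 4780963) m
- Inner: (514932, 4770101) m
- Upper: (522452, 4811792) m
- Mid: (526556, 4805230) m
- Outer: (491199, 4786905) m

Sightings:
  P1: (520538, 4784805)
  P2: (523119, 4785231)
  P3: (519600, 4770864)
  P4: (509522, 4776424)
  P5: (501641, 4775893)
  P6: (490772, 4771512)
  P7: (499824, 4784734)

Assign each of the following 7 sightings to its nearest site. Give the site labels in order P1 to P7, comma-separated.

P1 → South (d²=88541377.00)
P2 → South (d²=108753578.00)
P3 → Inner (d²=22372393.00)
P4 → Central (d²=20815965.00)
P5 → West (d²=22521538.00)
P6 → West (d²=154415880.00)
P7 → Outer (d²=79103866.00)

South, South, Inner, Central, West, West, Outer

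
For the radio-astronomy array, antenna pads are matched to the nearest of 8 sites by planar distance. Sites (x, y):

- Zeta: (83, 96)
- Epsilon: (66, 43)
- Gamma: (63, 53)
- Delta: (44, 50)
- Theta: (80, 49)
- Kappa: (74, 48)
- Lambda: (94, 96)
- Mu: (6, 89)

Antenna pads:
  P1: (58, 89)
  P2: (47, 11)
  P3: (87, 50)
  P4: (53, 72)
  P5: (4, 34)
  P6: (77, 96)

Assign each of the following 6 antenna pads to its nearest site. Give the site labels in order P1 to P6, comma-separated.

Zeta, Epsilon, Theta, Gamma, Delta, Zeta

P1 → Zeta (d²=674.00)
P2 → Epsilon (d²=1385.00)
P3 → Theta (d²=50.00)
P4 → Gamma (d²=461.00)
P5 → Delta (d²=1856.00)
P6 → Zeta (d²=36.00)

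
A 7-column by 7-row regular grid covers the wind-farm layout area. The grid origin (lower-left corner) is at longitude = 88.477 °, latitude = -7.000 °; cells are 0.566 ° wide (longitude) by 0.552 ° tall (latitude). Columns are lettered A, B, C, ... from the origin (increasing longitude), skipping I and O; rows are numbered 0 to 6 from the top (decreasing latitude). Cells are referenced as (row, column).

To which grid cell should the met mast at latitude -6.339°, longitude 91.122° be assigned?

Column index: ⌊(91.122 − 88.477) / 0.566⌋ = ⌊4.673⌋ = 4 → column E
Row offset from origin: ⌊(-6.339 − -7.000) / 0.552⌋ = ⌊1.197⌋ = 1 → row 5 (counted from top)

(5, E)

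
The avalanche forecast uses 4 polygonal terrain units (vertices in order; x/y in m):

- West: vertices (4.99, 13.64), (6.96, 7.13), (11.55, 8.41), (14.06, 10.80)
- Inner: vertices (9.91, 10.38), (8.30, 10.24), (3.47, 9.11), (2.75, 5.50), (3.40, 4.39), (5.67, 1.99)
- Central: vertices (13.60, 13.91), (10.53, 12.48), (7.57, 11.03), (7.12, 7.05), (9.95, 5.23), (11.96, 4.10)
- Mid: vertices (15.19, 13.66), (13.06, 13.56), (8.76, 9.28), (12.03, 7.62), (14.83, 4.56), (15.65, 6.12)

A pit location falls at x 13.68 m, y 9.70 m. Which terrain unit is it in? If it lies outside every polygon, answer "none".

Mid

Cast a ray rightward from (13.68, 9.70). For each polygon, the edges (by vertex number in listed order) whose endpoints lie on opposite sides of y = 9.70, where each meets that height, and whether that is right or left of the point:
West: 1–2 at x≈6.182 (left), 3–4 at x≈12.905 (left) → 0 crossings.
Inner: 2–3 at x≈5.992 (left), 6–1 at x≈9.566 (left) → 0 crossings.
Central: 3–4 at x≈7.420 (left), 6–1 at x≈12.896 (left) → 0 crossings.
Mid: 2–3 at x≈9.182 (left), 6–1 at x≈15.432 (right) → 1 crossing.
Only Mid has an odd count, so the point is inside Mid.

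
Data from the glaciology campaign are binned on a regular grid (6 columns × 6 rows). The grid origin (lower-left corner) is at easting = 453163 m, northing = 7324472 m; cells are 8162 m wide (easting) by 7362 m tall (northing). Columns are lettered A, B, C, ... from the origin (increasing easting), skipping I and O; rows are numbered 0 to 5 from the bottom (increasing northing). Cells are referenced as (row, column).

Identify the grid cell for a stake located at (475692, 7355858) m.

Column index: ⌊(475692 − 453163) / 8162⌋ = ⌊2.760⌋ = 2 → column C
Row offset from origin: ⌊(7355858 − 7324472) / 7362⌋ = ⌊4.263⌋ = 4 → row 4

(4, C)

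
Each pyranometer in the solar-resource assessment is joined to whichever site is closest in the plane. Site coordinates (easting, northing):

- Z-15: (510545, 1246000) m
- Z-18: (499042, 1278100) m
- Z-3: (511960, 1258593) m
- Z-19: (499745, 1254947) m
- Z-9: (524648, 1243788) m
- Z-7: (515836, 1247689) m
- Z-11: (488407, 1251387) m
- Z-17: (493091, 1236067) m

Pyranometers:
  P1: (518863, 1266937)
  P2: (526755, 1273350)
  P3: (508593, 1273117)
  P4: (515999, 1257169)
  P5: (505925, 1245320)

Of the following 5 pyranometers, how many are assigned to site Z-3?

P1 → Z-3
P2 → Z-3
P3 → Z-18
P4 → Z-3
P5 → Z-15
3 of the 5 go to Z-3.

3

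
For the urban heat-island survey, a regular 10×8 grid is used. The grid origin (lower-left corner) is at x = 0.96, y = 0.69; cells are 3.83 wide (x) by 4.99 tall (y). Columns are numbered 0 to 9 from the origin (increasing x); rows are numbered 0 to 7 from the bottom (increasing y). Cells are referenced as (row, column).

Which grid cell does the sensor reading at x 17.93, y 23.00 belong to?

Column index: ⌊(17.93 − 0.96) / 3.83⌋ = ⌊4.431⌋ = 4
Row offset from origin: ⌊(23.00 − 0.69) / 4.99⌋ = ⌊4.471⌋ = 4 → row 4

(4, 4)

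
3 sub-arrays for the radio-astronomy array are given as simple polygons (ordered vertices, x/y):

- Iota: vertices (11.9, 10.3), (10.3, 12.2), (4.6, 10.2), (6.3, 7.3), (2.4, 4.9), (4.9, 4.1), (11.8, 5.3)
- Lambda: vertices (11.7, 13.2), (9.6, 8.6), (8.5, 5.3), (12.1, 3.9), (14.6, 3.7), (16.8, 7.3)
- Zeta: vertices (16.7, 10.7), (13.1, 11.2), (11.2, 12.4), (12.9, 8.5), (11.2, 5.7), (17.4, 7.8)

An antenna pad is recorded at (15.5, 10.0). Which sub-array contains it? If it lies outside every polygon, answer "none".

Zeta

Cast a ray rightward from (15.5, 10.0). For each polygon, the edges (by vertex number in listed order) whose endpoints lie on opposite sides of y = 10.0, where each meets that height, and whether that is right or left of the point:
Iota: 3–4 at x≈4.72 (left), 7–1 at x≈11.89 (left) → 0 crossings.
Lambda: 1–2 at x≈10.24 (left), 6–1 at x≈14.47 (left) → 0 crossings.
Zeta: 3–4 at x≈12.25 (left), 6–1 at x≈16.87 (right) → 1 crossing.
Only Zeta has an odd count, so the point is inside Zeta.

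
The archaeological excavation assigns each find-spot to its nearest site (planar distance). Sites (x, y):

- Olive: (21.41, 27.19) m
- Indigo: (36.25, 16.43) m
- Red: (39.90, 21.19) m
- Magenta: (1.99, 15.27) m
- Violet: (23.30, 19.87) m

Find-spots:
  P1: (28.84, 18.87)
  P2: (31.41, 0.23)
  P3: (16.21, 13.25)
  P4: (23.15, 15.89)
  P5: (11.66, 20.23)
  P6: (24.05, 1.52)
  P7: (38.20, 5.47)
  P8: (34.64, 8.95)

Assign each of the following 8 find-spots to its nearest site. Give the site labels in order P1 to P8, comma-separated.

Violet, Indigo, Violet, Violet, Magenta, Violet, Indigo, Indigo

P1 → Violet (d²=31.69)
P2 → Indigo (d²=285.87)
P3 → Violet (d²=94.09)
P4 → Violet (d²=15.86)
P5 → Magenta (d²=118.11)
P6 → Violet (d²=337.29)
P7 → Indigo (d²=123.92)
P8 → Indigo (d²=58.54)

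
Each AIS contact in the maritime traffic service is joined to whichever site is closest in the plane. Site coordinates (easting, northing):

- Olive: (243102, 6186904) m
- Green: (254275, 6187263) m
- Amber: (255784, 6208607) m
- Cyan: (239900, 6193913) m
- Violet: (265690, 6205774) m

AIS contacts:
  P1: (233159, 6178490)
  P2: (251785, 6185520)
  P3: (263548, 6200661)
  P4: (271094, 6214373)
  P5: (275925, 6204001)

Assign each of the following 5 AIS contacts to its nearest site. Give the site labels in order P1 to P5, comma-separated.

Olive, Green, Violet, Violet, Violet

P1 → Olive (d²=169658645.00)
P2 → Green (d²=9238149.00)
P3 → Violet (d²=30730933.00)
P4 → Violet (d²=103146017.00)
P5 → Violet (d²=107898754.00)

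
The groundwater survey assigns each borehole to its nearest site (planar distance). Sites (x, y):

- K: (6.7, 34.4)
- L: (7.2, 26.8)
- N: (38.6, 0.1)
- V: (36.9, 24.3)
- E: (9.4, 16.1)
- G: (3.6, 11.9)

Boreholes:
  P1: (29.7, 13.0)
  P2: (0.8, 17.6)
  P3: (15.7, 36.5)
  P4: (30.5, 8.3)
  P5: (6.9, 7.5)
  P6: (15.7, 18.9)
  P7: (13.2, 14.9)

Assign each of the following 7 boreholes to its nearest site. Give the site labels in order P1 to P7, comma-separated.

P1 → V (d²=179.53)
P2 → G (d²=40.33)
P3 → K (d²=85.41)
P4 → N (d²=132.85)
P5 → G (d²=30.25)
P6 → E (d²=47.53)
P7 → E (d²=15.88)

V, G, K, N, G, E, E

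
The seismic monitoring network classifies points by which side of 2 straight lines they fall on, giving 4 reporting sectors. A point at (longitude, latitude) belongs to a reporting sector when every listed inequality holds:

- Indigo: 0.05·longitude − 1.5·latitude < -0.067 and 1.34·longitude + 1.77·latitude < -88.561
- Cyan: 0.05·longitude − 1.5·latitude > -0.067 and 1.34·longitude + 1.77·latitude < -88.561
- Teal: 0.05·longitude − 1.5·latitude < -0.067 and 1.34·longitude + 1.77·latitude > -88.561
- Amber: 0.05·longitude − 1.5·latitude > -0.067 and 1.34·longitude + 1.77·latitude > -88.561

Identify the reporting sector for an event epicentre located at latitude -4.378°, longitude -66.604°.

0.05·-66.604 − 1.5·-4.378 = 3.237, which is > -0.067
1.34·-66.604 + 1.77·-4.378 = -96.998, which is < -88.561
This sign pattern matches Cyan.

Cyan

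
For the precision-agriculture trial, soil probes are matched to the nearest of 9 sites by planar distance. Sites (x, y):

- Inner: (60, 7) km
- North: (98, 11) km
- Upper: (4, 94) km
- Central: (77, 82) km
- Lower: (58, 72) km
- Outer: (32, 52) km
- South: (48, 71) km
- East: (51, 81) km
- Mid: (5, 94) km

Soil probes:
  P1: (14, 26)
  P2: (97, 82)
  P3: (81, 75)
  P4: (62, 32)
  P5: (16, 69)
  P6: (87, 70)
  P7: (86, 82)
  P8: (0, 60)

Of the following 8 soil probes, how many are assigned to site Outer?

P1 → Outer
P2 → Central
P3 → Central
P4 → Inner
P5 → Outer
P6 → Central
P7 → Central
P8 → Outer
3 of the 8 go to Outer.

3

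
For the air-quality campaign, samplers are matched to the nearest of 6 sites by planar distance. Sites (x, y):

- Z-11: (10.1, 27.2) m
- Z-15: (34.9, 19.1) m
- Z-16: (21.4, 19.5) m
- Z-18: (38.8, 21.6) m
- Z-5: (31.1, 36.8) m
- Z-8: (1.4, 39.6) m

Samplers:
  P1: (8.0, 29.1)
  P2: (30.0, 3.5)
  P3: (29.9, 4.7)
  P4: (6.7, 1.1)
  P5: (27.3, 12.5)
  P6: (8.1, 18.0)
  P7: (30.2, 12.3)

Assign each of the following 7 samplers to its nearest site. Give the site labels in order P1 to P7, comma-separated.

Z-11, Z-15, Z-15, Z-16, Z-16, Z-11, Z-15

P1 → Z-11 (d²=8.02)
P2 → Z-15 (d²=267.37)
P3 → Z-15 (d²=232.36)
P4 → Z-16 (d²=554.65)
P5 → Z-16 (d²=83.81)
P6 → Z-11 (d²=88.64)
P7 → Z-15 (d²=68.33)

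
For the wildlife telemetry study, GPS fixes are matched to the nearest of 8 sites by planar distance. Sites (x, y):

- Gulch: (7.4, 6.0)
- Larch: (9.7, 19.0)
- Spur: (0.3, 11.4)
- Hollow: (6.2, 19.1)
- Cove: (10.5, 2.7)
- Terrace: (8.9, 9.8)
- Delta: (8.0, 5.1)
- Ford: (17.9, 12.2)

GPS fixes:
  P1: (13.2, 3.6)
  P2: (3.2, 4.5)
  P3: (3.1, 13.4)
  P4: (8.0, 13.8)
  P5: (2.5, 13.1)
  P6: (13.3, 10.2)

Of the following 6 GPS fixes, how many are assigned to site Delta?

0

P1 → Cove
P2 → Gulch
P3 → Spur
P4 → Terrace
P5 → Spur
P6 → Terrace
0 of the 6 go to Delta.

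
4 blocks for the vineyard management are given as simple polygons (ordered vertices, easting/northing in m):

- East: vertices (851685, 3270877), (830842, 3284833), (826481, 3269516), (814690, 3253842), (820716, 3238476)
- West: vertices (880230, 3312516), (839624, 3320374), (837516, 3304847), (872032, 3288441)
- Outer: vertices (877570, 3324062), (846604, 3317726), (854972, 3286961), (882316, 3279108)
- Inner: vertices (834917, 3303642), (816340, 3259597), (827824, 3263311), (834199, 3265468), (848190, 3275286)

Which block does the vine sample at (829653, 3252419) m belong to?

East

Cast a ray rightward from (829653, 3252419). For each polygon, the edges (by vertex number in listed order) whose endpoints lie on opposite sides of northing = 3252419, where each meets that height, and whether that is right or left of the point:
East: 4–5 at easting≈815248.1 (left), 5–1 at easting≈834042.8 (right) → 1 crossing.
West: no edge straddles that height → 0 crossings.
Outer: no edge straddles that height → 0 crossings.
Inner: no edge straddles that height → 0 crossings.
Only East has an odd count, so the point is inside East.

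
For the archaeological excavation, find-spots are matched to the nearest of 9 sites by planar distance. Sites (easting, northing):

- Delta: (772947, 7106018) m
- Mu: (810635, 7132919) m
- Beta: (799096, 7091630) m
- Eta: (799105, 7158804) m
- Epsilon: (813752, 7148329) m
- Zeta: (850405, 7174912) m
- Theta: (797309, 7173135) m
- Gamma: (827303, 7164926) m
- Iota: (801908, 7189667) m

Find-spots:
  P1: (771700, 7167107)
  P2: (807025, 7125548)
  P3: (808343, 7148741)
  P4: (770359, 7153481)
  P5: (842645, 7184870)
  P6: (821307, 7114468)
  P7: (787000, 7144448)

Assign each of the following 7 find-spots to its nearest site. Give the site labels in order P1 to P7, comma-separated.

Theta, Mu, Epsilon, Eta, Zeta, Mu, Eta

P1 → Theta (d²=692157665.00)
P2 → Mu (d²=67363741.00)
P3 → Epsilon (d²=29427025.00)
P4 → Eta (d²=854666845.00)
P5 → Zeta (d²=159379364.00)
P6 → Mu (d²=454330985.00)
P7 → Eta (d²=352625761.00)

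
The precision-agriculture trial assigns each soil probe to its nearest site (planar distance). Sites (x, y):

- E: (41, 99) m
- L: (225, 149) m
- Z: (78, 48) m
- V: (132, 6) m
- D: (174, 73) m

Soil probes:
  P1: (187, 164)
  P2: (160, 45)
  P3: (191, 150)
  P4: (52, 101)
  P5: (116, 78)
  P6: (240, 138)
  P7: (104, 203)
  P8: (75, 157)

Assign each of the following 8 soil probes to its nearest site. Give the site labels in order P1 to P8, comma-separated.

P1 → L (d²=1669.00)
P2 → D (d²=980.00)
P3 → L (d²=1157.00)
P4 → E (d²=125.00)
P5 → Z (d²=2344.00)
P6 → L (d²=346.00)
P7 → E (d²=14785.00)
P8 → E (d²=4520.00)

L, D, L, E, Z, L, E, E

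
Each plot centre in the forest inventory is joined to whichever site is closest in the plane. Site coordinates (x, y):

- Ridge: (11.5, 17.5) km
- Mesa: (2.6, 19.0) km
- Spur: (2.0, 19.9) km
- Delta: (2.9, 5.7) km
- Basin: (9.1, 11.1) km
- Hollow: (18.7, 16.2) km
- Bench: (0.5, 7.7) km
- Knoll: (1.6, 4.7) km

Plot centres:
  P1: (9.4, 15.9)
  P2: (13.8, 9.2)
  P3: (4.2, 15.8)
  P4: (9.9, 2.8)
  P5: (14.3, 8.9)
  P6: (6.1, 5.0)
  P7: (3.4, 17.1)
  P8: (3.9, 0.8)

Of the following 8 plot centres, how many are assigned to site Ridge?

1

P1 → Ridge
P2 → Basin
P3 → Mesa
P4 → Delta
P5 → Basin
P6 → Delta
P7 → Mesa
P8 → Knoll
1 of the 8 goes to Ridge.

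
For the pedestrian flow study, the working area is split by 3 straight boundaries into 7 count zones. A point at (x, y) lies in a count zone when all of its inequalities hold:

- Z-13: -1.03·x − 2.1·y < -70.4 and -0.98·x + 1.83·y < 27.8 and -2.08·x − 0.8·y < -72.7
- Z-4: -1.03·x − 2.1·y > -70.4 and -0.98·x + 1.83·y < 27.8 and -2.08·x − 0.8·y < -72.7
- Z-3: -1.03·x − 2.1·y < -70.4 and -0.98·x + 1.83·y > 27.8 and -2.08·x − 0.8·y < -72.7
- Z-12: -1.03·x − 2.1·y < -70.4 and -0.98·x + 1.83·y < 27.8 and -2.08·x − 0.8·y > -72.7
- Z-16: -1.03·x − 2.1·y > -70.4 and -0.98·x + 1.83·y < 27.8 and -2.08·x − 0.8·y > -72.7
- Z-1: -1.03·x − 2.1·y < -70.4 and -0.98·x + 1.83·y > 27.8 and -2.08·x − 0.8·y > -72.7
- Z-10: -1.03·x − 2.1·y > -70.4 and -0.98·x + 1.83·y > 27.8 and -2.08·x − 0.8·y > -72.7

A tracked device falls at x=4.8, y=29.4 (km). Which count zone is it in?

Z-10

-1.03·4.8 − 2.1·29.4 = -66.684, which is > -70.4
-0.98·4.8 + 1.83·29.4 = 49.098, which is > 27.8
-2.08·4.8 − 0.8·29.4 = -33.504, which is > -72.7
This sign pattern matches Z-10.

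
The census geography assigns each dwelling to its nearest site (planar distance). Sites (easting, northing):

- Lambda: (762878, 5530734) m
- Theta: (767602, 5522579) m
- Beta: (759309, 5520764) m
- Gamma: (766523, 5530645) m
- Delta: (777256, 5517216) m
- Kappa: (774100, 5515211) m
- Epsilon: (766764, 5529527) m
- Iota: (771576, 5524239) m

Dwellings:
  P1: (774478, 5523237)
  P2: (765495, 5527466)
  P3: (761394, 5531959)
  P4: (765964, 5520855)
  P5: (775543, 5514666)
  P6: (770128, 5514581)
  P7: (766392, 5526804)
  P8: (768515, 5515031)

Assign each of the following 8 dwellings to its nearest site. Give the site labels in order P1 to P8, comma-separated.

P1 → Iota (d²=9425608.00)
P2 → Epsilon (d²=5858082.00)
P3 → Lambda (d²=3702881.00)
P4 → Theta (d²=5655220.00)
P5 → Kappa (d²=2379274.00)
P6 → Kappa (d²=16173684.00)
P7 → Epsilon (d²=7553113.00)
P8 → Kappa (d²=31224625.00)

Iota, Epsilon, Lambda, Theta, Kappa, Kappa, Epsilon, Kappa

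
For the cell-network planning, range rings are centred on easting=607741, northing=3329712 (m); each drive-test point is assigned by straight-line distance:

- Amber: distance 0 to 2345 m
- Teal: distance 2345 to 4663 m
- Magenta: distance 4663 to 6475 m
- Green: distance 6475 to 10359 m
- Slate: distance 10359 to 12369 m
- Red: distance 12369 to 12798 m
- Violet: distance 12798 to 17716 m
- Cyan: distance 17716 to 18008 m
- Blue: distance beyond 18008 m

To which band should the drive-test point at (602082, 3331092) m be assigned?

Magenta

Distance = √((602082−607741)² + (3331092−3329712)²) = √(32024281.000 + 1904400.000) = 5824.833 m.
4663 ≤ 5824.833 < 6475 → Magenta.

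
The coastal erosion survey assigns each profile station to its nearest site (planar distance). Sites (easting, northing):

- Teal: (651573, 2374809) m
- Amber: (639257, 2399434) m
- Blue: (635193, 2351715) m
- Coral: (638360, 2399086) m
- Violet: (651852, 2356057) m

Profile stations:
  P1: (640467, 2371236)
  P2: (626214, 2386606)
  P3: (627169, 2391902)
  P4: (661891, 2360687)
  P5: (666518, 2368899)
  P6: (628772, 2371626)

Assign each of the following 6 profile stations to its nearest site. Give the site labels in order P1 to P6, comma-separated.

P1 → Teal (d²=136109565.00)
P2 → Coral (d²=303275716.00)
P3 → Coral (d²=176848337.00)
P4 → Violet (d²=122218421.00)
P5 → Teal (d²=258281125.00)
P6 → Blue (d²=437677162.00)

Teal, Coral, Coral, Violet, Teal, Blue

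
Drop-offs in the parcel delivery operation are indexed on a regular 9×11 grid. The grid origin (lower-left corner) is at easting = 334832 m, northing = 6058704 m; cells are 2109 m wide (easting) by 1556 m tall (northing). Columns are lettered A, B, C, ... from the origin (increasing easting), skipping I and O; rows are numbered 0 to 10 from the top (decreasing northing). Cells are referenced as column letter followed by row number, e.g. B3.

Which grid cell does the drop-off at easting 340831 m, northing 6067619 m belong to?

C5

Column index: ⌊(340831 − 334832) / 2109⌋ = ⌊2.844⌋ = 2 → column C
Row offset from origin: ⌊(6067619 − 6058704) / 1556⌋ = ⌊5.729⌋ = 5 → row 5 (counted from top)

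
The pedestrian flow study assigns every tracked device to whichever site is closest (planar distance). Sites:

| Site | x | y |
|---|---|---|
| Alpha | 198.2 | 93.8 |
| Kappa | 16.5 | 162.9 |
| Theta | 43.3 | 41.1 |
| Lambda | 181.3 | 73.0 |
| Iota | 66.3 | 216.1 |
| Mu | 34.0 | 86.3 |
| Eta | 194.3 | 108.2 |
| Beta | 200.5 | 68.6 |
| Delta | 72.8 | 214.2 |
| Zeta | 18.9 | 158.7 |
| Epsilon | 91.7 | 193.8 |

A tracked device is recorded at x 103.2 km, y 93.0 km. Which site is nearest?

Mu

Squared distances to each site:
Alpha: 9025.640; Kappa: 12402.900; Theta: 6281.620; Lambda: 6499.610; Iota: 16515.220; Mu: 4833.530; Eta: 8530.250; Beta: 10062.650; Delta: 15613.600; Zeta: 11422.980; Epsilon: 10292.890.
Minimum at Mu.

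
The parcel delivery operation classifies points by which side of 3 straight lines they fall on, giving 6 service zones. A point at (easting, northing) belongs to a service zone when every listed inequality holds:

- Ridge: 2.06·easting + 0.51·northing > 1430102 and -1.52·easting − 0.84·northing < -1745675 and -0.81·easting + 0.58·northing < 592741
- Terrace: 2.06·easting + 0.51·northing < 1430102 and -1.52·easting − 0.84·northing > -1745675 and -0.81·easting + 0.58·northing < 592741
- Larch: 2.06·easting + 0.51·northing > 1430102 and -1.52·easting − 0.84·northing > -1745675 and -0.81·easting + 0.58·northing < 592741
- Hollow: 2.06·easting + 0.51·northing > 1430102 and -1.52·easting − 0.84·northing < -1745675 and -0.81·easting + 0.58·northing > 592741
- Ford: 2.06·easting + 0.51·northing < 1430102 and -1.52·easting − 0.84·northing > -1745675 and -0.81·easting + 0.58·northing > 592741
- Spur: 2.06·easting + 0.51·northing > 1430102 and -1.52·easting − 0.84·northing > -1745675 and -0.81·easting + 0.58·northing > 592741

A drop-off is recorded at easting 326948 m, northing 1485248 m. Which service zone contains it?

Spur

2.06·326948 + 0.51·1485248 = 1430989.360, which is > 1430102
-1.52·326948 − 0.84·1485248 = -1744569.280, which is > -1745675
-0.81·326948 + 0.58·1485248 = 596615.960, which is > 592741
This sign pattern matches Spur.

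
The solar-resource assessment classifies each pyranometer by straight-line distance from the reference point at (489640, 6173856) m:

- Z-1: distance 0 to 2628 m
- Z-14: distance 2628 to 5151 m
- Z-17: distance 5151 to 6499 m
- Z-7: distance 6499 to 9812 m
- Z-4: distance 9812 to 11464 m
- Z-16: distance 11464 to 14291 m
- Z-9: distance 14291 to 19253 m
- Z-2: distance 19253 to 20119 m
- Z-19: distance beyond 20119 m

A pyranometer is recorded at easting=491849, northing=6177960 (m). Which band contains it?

Distance = √((491849−489640)² + (6177960−6173856)²) = √(4879681.000 + 16842816.000) = 4660.740 m.
2628 ≤ 4660.740 < 5151 → Z-14.

Z-14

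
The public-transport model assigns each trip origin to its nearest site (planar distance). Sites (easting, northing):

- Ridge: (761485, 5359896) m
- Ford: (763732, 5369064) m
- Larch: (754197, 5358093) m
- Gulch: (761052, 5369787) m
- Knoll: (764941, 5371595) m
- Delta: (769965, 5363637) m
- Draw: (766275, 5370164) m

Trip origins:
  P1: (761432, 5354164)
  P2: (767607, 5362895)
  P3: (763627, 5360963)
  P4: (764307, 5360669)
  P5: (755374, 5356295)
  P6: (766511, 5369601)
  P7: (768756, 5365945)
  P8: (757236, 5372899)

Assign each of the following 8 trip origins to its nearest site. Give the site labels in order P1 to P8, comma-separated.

P1 → Ridge (d²=32858633.00)
P2 → Delta (d²=6110728.00)
P3 → Ridge (d²=5726653.00)
P4 → Ridge (d²=8561213.00)
P5 → Larch (d²=4618133.00)
P6 → Draw (d²=372665.00)
P7 → Delta (d²=6788545.00)
P8 → Gulch (d²=24246400.00)

Ridge, Delta, Ridge, Ridge, Larch, Draw, Delta, Gulch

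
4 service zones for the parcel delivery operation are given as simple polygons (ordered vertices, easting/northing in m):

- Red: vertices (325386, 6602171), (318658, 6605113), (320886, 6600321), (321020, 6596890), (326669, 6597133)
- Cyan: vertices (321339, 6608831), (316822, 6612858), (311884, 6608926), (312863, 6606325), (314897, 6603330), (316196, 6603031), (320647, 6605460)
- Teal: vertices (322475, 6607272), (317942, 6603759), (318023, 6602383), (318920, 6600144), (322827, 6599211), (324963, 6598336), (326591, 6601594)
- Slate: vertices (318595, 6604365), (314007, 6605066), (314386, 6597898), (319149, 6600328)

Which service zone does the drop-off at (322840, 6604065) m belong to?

Cast a ray rightward from (322840, 6604065). For each polygon, the edges (by vertex number in listed order) whose endpoints lie on opposite sides of northing = 6604065, where each meets that height, and whether that is right or left of the point:
Red: 1–2 at easting≈321054.6 (left), 2–3 at easting≈319145.3 (left) → 0 crossings.
Cyan: 4–5 at easting≈314397.8 (left), 6–7 at easting≈318090.7 (left) → 0 crossings.
Teal: 1–2 at easting≈318336.8 (left), 7–1 at easting≈324799.8 (right) → 1 crossing.
Slate: 2–3 at easting≈314059.9 (left), 4–1 at easting≈318636.2 (left) → 0 crossings.
Only Teal has an odd count, so the point is inside Teal.

Teal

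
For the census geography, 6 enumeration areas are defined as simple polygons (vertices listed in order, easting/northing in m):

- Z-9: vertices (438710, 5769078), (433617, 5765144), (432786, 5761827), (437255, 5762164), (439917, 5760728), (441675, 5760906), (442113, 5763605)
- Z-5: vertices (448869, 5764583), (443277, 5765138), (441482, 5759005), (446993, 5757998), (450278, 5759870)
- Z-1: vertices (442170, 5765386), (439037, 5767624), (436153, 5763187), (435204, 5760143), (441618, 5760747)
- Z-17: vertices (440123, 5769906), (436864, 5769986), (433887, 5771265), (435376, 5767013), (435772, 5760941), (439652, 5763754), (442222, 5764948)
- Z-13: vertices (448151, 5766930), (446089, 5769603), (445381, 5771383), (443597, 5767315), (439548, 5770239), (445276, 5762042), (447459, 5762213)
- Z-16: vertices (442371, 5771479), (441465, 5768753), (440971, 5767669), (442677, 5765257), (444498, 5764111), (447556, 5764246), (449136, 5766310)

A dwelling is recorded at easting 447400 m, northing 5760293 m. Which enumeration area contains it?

Z-5

Cast a ray rightward from (447400, 5760293). For each polygon, the edges (by vertex number in listed order) whose endpoints lie on opposite sides of northing = 5760293, where each meets that height, and whether that is right or left of the point:
Z-9: no edge straddles that height → 0 crossings.
Z-5: 2–3 at easting≈441859.0 (left), 5–1 at easting≈450151.5 (right) → 1 crossing.
Z-1: 3–4 at easting≈435250.8 (left), 4–5 at easting≈436796.9 (left) → 0 crossings.
Z-17: no edge straddles that height → 0 crossings.
Z-13: no edge straddles that height → 0 crossings.
Z-16: no edge straddles that height → 0 crossings.
Only Z-5 has an odd count, so the point is inside Z-5.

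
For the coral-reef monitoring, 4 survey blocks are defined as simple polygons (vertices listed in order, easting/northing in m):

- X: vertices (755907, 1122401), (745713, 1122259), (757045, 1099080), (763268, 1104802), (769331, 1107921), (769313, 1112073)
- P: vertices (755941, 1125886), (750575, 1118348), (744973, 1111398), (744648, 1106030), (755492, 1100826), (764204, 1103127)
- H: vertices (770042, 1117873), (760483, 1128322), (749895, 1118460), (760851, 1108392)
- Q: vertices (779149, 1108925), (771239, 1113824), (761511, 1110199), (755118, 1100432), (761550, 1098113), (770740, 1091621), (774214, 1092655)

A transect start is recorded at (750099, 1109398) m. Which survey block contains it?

P

Cast a ray rightward from (750099, 1109398). For each polygon, the edges (by vertex number in listed order) whose endpoints lie on opposite sides of northing = 1109398, where each meets that height, and whether that is right or left of the point:
X: 2–3 at easting≈752000.6 (right), 5–6 at easting≈769324.6 (right) → 2 crossings.
P: 3–4 at easting≈744851.9 (left), 6–1 at easting≈761927.2 (right) → 1 crossing.
H: 3–4 at easting≈759756.3 (right), 4–1 at easting≈761826.2 (right) → 2 crossings.
Q: 1–2 at easting≈778385.3 (right), 3–4 at easting≈760986.7 (right) → 2 crossings.
Only P has an odd count, so the point is inside P.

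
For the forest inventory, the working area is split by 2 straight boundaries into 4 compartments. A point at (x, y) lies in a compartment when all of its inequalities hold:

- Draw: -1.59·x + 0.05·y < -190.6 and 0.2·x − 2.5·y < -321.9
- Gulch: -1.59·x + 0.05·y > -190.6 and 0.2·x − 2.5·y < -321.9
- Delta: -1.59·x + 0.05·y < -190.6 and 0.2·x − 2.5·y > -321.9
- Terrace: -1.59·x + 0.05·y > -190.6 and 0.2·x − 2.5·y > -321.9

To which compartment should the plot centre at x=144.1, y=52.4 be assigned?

-1.59·144.1 + 0.05·52.4 = -226.499, which is < -190.6
0.2·144.1 − 2.5·52.4 = -102.180, which is > -321.9
This sign pattern matches Delta.

Delta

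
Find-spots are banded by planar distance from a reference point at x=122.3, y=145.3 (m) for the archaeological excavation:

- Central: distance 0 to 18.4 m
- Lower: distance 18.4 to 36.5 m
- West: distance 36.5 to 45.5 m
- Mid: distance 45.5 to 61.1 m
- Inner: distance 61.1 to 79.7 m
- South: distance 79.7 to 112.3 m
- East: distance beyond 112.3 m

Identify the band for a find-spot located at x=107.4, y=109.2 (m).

West

Distance = √((107.4−122.3)² + (109.2−145.3)²) = √(222.010 + 1303.210) = 39.054 m.
36.5 ≤ 39.054 < 45.5 → West.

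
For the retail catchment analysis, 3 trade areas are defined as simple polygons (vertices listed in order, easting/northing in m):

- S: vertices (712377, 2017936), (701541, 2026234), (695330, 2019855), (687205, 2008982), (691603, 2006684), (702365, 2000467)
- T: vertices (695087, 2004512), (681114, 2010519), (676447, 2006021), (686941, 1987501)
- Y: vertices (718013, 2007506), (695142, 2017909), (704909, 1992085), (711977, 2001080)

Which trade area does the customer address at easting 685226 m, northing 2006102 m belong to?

Cast a ray rightward from (685226, 2006102). For each polygon, the edges (by vertex number in listed order) whose endpoints lie on opposite sides of northing = 2006102, where each meets that height, and whether that is right or left of the point:
S: 5–6 at easting≈692610.5 (right), 6–1 at easting≈705594.6 (right) → 2 crossings.
T: 1–2 at easting≈691388.5 (right), 2–3 at easting≈676531.0 (left) → 1 crossing.
Y: 2–3 at easting≈699607.6 (right), 4–1 at easting≈716694.2 (right) → 2 crossings.
Only T has an odd count, so the point is inside T.

T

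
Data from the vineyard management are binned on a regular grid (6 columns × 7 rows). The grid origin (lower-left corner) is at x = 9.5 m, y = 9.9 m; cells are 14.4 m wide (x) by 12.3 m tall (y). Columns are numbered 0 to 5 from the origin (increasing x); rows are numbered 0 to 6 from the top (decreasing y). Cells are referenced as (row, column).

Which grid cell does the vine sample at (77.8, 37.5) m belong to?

(4, 4)

Column index: ⌊(77.8 − 9.5) / 14.4⌋ = ⌊4.743⌋ = 4
Row offset from origin: ⌊(37.5 − 9.9) / 12.3⌋ = ⌊2.244⌋ = 2 → row 4 (counted from top)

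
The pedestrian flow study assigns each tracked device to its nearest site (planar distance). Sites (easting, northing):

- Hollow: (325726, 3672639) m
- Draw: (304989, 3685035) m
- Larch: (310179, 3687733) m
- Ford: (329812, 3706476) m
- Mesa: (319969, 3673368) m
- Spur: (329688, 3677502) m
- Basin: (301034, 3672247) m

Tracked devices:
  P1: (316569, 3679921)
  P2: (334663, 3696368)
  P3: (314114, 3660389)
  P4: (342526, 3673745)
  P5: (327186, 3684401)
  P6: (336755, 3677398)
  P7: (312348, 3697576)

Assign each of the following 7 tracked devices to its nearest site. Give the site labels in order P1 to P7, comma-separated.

Mesa, Ford, Mesa, Spur, Spur, Spur, Larch

P1 → Mesa (d²=54501809.00)
P2 → Ford (d²=125703865.00)
P3 → Mesa (d²=202735466.00)
P4 → Spur (d²=178929293.00)
P5 → Spur (d²=53856205.00)
P6 → Spur (d²=49953305.00)
P7 → Larch (d²=101589210.00)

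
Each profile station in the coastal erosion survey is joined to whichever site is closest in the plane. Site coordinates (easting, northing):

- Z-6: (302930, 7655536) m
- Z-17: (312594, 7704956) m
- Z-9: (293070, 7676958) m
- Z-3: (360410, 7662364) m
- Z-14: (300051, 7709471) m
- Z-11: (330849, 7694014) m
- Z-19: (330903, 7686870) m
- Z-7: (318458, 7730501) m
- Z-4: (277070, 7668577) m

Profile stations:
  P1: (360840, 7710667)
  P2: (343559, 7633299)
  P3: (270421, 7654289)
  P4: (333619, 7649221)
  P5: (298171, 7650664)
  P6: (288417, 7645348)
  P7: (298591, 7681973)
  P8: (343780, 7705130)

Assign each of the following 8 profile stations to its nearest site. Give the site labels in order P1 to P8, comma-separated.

P1 → Z-11 (d²=1176782490.00)
P2 → Z-3 (d²=1128730426.00)
P3 → Z-4 (d²=248356145.00)
P4 → Z-3 (d²=890496130.00)
P5 → Z-6 (d²=46384465.00)
P6 → Z-6 (d²=314422513.00)
P7 → Z-9 (d²=55631666.00)
P8 → Z-11 (d²=290776217.00)

Z-11, Z-3, Z-4, Z-3, Z-6, Z-6, Z-9, Z-11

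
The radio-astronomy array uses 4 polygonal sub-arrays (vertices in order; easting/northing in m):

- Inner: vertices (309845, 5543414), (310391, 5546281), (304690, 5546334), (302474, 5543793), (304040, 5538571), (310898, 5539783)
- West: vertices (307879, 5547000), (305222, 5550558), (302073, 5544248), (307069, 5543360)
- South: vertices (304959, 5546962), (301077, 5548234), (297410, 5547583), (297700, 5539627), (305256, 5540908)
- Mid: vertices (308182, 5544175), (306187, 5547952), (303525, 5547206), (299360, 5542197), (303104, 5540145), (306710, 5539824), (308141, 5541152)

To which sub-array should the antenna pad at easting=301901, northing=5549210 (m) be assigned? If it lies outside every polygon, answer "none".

none

Cast a ray rightward from (301901, 5549210). For each polygon, the edges (by vertex number in listed order) whose endpoints lie on opposite sides of northing = 5549210, where each meets that height, and whether that is right or left of the point:
Inner: no edge straddles that height → 0 crossings.
West: 1–2 at easting≈306228.6 (right), 2–3 at easting≈304549.3 (right) → 2 crossings.
South: no edge straddles that height → 0 crossings.
Mid: no edge straddles that height → 0 crossings.
All counts are even, so the point lies outside every listed polygon.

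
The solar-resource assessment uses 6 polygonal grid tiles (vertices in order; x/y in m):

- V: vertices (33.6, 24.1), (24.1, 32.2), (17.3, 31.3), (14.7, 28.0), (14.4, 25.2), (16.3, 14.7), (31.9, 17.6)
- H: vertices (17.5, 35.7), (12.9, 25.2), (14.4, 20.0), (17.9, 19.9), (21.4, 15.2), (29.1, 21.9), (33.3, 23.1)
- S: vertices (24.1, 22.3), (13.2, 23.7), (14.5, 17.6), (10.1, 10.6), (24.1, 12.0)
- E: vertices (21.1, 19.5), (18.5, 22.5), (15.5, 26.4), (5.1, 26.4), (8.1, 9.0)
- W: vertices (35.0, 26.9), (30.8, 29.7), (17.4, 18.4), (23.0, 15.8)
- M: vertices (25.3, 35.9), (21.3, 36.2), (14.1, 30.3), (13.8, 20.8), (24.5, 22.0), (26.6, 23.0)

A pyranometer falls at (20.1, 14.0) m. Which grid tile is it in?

Cast a ray rightward from (20.1, 14.0). For each polygon, the edges (by vertex number in listed order) whose endpoints lie on opposite sides of y = 14.0, where each meets that height, and whether that is right or left of the point:
V: no edge straddles that height → 0 crossings.
H: no edge straddles that height → 0 crossings.
S: 3–4 at x≈12.24 (left), 5–1 at x≈24.10 (right) → 1 crossing.
E: 4–5 at x≈7.24 (left), 5–1 at x≈14.29 (left) → 0 crossings.
W: no edge straddles that height → 0 crossings.
M: no edge straddles that height → 0 crossings.
Only S has an odd count, so the point is inside S.

S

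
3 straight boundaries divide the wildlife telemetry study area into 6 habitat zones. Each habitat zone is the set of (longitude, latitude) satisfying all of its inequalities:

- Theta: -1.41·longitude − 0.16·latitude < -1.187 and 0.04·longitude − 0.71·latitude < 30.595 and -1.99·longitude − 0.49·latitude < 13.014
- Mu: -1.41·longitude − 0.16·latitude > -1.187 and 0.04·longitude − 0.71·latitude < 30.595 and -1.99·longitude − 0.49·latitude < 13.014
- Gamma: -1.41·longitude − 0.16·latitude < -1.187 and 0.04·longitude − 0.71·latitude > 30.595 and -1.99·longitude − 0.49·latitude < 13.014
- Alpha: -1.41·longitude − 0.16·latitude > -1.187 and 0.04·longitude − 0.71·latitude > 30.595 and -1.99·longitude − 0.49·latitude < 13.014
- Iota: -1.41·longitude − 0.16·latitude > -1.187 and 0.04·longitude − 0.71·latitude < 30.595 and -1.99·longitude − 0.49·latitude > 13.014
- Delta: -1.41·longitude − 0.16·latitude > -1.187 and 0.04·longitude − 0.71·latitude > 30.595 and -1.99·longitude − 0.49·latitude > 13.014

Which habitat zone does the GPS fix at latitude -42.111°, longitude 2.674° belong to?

Iota

-1.41·2.674 − 0.16·-42.111 = 2.967, which is > -1.187
0.04·2.674 − 0.71·-42.111 = 30.006, which is < 30.595
-1.99·2.674 − 0.49·-42.111 = 15.313, which is > 13.014
This sign pattern matches Iota.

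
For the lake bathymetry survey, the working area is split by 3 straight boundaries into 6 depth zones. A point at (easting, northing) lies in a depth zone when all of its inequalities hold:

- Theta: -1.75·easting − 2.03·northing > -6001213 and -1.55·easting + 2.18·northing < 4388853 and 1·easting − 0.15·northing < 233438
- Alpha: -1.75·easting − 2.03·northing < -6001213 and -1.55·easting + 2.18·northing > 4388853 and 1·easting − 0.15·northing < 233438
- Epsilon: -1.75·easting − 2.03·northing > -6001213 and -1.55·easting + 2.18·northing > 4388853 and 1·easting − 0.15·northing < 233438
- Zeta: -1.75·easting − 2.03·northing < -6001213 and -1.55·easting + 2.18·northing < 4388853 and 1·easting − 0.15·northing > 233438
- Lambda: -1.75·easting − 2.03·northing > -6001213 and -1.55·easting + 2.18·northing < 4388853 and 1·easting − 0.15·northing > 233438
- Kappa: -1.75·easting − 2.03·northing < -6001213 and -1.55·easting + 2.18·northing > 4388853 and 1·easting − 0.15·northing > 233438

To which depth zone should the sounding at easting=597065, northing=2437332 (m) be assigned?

Theta

-1.75·597065 − 2.03·2437332 = -5992647.710, which is > -6001213
-1.55·597065 + 2.18·2437332 = 4387933.010, which is < 4388853
1·597065 − 0.15·2437332 = 231465.200, which is < 233438
This sign pattern matches Theta.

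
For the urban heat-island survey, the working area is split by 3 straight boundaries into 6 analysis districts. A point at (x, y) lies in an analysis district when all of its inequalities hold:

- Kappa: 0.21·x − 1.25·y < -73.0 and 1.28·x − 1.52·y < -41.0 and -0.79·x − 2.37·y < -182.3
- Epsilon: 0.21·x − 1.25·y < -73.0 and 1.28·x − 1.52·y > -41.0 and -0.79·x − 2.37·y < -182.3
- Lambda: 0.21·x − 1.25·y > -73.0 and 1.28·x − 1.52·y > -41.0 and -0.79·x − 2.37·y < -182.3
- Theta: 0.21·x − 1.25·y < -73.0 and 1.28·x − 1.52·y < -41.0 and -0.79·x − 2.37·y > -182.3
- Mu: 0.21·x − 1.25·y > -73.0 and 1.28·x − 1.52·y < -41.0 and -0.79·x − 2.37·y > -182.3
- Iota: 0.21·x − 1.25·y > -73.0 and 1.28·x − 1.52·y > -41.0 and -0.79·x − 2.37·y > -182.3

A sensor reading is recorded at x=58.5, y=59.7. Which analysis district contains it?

Lambda

0.21·58.5 − 1.25·59.7 = -62.340, which is > -73.0
1.28·58.5 − 1.52·59.7 = -15.864, which is > -41.0
-0.79·58.5 − 2.37·59.7 = -187.704, which is < -182.3
This sign pattern matches Lambda.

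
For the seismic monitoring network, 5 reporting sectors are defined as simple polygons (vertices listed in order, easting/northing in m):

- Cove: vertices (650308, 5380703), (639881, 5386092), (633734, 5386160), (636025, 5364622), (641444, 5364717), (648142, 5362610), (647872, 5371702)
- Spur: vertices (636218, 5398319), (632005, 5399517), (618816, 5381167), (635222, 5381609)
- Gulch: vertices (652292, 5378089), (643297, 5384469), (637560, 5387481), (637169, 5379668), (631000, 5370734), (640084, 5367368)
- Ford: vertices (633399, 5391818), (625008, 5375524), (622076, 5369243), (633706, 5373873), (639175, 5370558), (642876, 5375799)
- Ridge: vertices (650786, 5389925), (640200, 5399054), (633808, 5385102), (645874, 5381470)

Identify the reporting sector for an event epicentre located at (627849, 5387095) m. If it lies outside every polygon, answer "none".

Spur

Cast a ray rightward from (627849, 5387095). For each polygon, the edges (by vertex number in listed order) whose endpoints lie on opposite sides of northing = 5387095, where each meets that height, and whether that is right or left of the point:
Cove: no edge straddles that height → 0 crossings.
Spur: 2–3 at easting≈623076.7 (left), 4–1 at easting≈635549.0 (right) → 1 crossing.
Gulch: 2–3 at easting≈638295.2 (right), 3–4 at easting≈637540.7 (right) → 2 crossings.
Ford: 1–2 at easting≈630966.8 (right), 6–1 at easting≈636193.2 (right) → 2 crossings.
Ridge: 2–3 at easting≈634721.1 (right), 4–1 at easting≈649141.9 (right) → 2 crossings.
Only Spur has an odd count, so the point is inside Spur.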